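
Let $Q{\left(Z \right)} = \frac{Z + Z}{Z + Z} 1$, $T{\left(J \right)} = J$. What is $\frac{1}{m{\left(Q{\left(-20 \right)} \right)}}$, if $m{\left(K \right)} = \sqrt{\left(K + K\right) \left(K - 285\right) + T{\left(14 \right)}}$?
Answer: $- \frac{i \sqrt{554}}{554} \approx - 0.042486 i$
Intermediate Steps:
$Q{\left(Z \right)} = 1$ ($Q{\left(Z \right)} = \frac{2 Z}{2 Z} 1 = 2 Z \frac{1}{2 Z} 1 = 1 \cdot 1 = 1$)
$m{\left(K \right)} = \sqrt{14 + 2 K \left(-285 + K\right)}$ ($m{\left(K \right)} = \sqrt{\left(K + K\right) \left(K - 285\right) + 14} = \sqrt{2 K \left(-285 + K\right) + 14} = \sqrt{14 + 2 K \left(-285 + K\right)}$)
$\frac{1}{m{\left(Q{\left(-20 \right)} \right)}} = \frac{1}{\sqrt{14 - 570 + 2 \cdot 1^{2}}} = \frac{1}{\sqrt{14 - 570 + 2 \cdot 1}} = \frac{1}{\sqrt{14 - 570 + 2}} = \frac{1}{\sqrt{-554}} = \frac{1}{i \sqrt{554}} = - \frac{i \sqrt{554}}{554}$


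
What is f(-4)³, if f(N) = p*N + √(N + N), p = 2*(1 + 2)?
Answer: -13248 + 3440*I*√2 ≈ -13248.0 + 4864.9*I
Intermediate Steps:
p = 6 (p = 2*3 = 6)
f(N) = 6*N + √2*√N (f(N) = 6*N + √(N + N) = 6*N + √(2*N) = 6*N + √2*√N)
f(-4)³ = (6*(-4) + √2*√(-4))³ = (-24 + √2*(2*I))³ = (-24 + 2*I*√2)³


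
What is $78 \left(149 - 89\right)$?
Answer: $4680$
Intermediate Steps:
$78 \left(149 - 89\right) = 78 \cdot 60 = 4680$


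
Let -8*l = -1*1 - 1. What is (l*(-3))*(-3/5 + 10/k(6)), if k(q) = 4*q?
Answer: 11/80 ≈ 0.13750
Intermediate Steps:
l = ¼ (l = -(-1*1 - 1)/8 = -(-1 - 1)/8 = -⅛*(-2) = ¼ ≈ 0.25000)
(l*(-3))*(-3/5 + 10/k(6)) = ((¼)*(-3))*(-3/5 + 10/((4*6))) = -3*(-3*⅕ + 10/24)/4 = -3*(-⅗ + 10*(1/24))/4 = -3*(-⅗ + 5/12)/4 = -¾*(-11/60) = 11/80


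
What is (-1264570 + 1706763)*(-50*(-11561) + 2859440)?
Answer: 1520034015570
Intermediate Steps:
(-1264570 + 1706763)*(-50*(-11561) + 2859440) = 442193*(578050 + 2859440) = 442193*3437490 = 1520034015570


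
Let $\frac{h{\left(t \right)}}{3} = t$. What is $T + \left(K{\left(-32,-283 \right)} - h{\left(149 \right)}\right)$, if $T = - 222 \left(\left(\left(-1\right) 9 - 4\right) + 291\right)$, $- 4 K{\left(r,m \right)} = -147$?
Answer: $- \frac{248505}{4} \approx -62126.0$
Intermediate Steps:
$K{\left(r,m \right)} = \frac{147}{4}$ ($K{\left(r,m \right)} = \left(- \frac{1}{4}\right) \left(-147\right) = \frac{147}{4}$)
$h{\left(t \right)} = 3 t$
$T = -61716$ ($T = - 222 \left(\left(-9 - 4\right) + 291\right) = - 222 \left(-13 + 291\right) = \left(-222\right) 278 = -61716$)
$T + \left(K{\left(-32,-283 \right)} - h{\left(149 \right)}\right) = -61716 + \left(\frac{147}{4} - 3 \cdot 149\right) = -61716 + \left(\frac{147}{4} - 447\right) = -61716 - \frac{1641}{4} = - \frac{248505}{4}$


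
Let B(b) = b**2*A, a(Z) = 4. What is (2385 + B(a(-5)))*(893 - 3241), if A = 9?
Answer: -5938092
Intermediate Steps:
B(b) = 9*b**2 (B(b) = b**2*9 = 9*b**2)
(2385 + B(a(-5)))*(893 - 3241) = (2385 + 9*4**2)*(893 - 3241) = (2385 + 9*16)*(-2348) = (2385 + 144)*(-2348) = 2529*(-2348) = -5938092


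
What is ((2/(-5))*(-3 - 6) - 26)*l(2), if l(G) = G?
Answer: -224/5 ≈ -44.800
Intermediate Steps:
((2/(-5))*(-3 - 6) - 26)*l(2) = ((2/(-5))*(-3 - 6) - 26)*2 = ((2*(-⅕))*(-9) - 26)*2 = (-⅖*(-9) - 26)*2 = (18/5 - 26)*2 = -112/5*2 = -224/5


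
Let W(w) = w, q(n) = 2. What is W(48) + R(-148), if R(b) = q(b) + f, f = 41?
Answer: 91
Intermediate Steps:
R(b) = 43 (R(b) = 2 + 41 = 43)
W(48) + R(-148) = 48 + 43 = 91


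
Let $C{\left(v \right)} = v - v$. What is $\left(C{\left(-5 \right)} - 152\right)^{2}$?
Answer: $23104$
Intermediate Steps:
$C{\left(v \right)} = 0$
$\left(C{\left(-5 \right)} - 152\right)^{2} = \left(0 - 152\right)^{2} = \left(-152\right)^{2} = 23104$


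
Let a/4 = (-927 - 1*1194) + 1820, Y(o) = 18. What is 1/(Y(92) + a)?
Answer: -1/1186 ≈ -0.00084317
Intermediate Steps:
a = -1204 (a = 4*((-927 - 1*1194) + 1820) = 4*((-927 - 1194) + 1820) = 4*(-2121 + 1820) = 4*(-301) = -1204)
1/(Y(92) + a) = 1/(18 - 1204) = 1/(-1186) = -1/1186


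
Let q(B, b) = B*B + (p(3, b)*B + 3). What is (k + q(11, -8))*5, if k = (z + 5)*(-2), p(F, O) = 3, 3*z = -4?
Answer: 2245/3 ≈ 748.33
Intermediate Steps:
z = -4/3 (z = (1/3)*(-4) = -4/3 ≈ -1.3333)
q(B, b) = 3 + B**2 + 3*B (q(B, b) = B*B + (3*B + 3) = B**2 + (3 + 3*B) = 3 + B**2 + 3*B)
k = -22/3 (k = (-4/3 + 5)*(-2) = (11/3)*(-2) = -22/3 ≈ -7.3333)
(k + q(11, -8))*5 = (-22/3 + (3 + 11**2 + 3*11))*5 = (-22/3 + (3 + 121 + 33))*5 = (-22/3 + 157)*5 = (449/3)*5 = 2245/3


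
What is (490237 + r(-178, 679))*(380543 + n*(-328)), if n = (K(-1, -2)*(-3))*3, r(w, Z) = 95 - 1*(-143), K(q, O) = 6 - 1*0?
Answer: 195334121125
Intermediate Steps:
K(q, O) = 6 (K(q, O) = 6 + 0 = 6)
r(w, Z) = 238 (r(w, Z) = 95 + 143 = 238)
n = -54 (n = (6*(-3))*3 = -18*3 = -54)
(490237 + r(-178, 679))*(380543 + n*(-328)) = (490237 + 238)*(380543 - 54*(-328)) = 490475*(380543 + 17712) = 490475*398255 = 195334121125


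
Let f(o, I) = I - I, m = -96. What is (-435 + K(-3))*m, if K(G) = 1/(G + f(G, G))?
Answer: 41792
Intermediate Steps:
f(o, I) = 0
K(G) = 1/G (K(G) = 1/(G + 0) = 1/G)
(-435 + K(-3))*m = (-435 + 1/(-3))*(-96) = (-435 - ⅓)*(-96) = -1306/3*(-96) = 41792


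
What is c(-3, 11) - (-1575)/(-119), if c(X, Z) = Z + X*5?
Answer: -293/17 ≈ -17.235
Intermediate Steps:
c(X, Z) = Z + 5*X
c(-3, 11) - (-1575)/(-119) = (11 + 5*(-3)) - (-1575)/(-119) = (11 - 15) - (-1575)*(-1)/119 = -4 - 63*25/119 = -4 - 225/17 = -293/17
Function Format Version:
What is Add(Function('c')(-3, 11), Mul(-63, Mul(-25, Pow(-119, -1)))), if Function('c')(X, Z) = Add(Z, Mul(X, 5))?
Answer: Rational(-293, 17) ≈ -17.235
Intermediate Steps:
Function('c')(X, Z) = Add(Z, Mul(5, X))
Add(Function('c')(-3, 11), Mul(-63, Mul(-25, Pow(-119, -1)))) = Add(Add(11, Mul(5, -3)), Mul(-63, Mul(-25, Pow(-119, -1)))) = Add(Add(11, -15), Mul(-63, Mul(-25, Rational(-1, 119)))) = Add(-4, Mul(-63, Rational(25, 119))) = Add(-4, Rational(-225, 17)) = Rational(-293, 17)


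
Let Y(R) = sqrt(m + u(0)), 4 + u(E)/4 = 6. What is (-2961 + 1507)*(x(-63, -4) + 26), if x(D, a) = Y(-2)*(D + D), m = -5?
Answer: -37804 + 183204*sqrt(3) ≈ 2.7951e+5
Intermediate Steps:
u(E) = 8 (u(E) = -16 + 4*6 = -16 + 24 = 8)
Y(R) = sqrt(3) (Y(R) = sqrt(-5 + 8) = sqrt(3))
x(D, a) = 2*D*sqrt(3) (x(D, a) = sqrt(3)*(D + D) = sqrt(3)*(2*D) = 2*D*sqrt(3))
(-2961 + 1507)*(x(-63, -4) + 26) = (-2961 + 1507)*(2*(-63)*sqrt(3) + 26) = -1454*(-126*sqrt(3) + 26) = -1454*(26 - 126*sqrt(3)) = -37804 + 183204*sqrt(3)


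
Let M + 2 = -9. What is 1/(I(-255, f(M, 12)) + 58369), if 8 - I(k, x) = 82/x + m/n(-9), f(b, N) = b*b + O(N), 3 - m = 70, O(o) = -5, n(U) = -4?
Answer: 116/6769707 ≈ 1.7135e-5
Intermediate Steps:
M = -11 (M = -2 - 9 = -11)
m = -67 (m = 3 - 1*70 = 3 - 70 = -67)
f(b, N) = -5 + b**2 (f(b, N) = b*b - 5 = b**2 - 5 = -5 + b**2)
I(k, x) = -35/4 - 82/x (I(k, x) = 8 - (82/x - 67/(-4)) = 8 - (82/x - 67*(-1/4)) = 8 - (82/x + 67/4) = 8 - (67/4 + 82/x) = 8 + (-67/4 - 82/x) = -35/4 - 82/x)
1/(I(-255, f(M, 12)) + 58369) = 1/((-35/4 - 82/(-5 + (-11)**2)) + 58369) = 1/((-35/4 - 82/(-5 + 121)) + 58369) = 1/((-35/4 - 82/116) + 58369) = 1/((-35/4 - 82*1/116) + 58369) = 1/((-35/4 - 41/58) + 58369) = 1/(-1097/116 + 58369) = 1/(6769707/116) = 116/6769707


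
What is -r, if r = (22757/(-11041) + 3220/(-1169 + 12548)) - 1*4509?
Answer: 566714045234/125635539 ≈ 4510.8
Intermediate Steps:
r = -566714045234/125635539 (r = (22757*(-1/11041) + 3220/11379) - 4509 = (-22757/11041 + 3220*(1/11379)) - 4509 = (-22757/11041 + 3220/11379) - 4509 = -223399883/125635539 - 4509 = -566714045234/125635539 ≈ -4510.8)
-r = -1*(-566714045234/125635539) = 566714045234/125635539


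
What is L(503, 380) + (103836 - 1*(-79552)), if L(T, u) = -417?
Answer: 182971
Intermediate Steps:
L(503, 380) + (103836 - 1*(-79552)) = -417 + (103836 - 1*(-79552)) = -417 + (103836 + 79552) = -417 + 183388 = 182971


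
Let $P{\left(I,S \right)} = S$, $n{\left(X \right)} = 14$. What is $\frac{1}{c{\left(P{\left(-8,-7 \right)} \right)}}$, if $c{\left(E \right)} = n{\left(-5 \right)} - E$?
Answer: $\frac{1}{21} \approx 0.047619$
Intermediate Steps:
$c{\left(E \right)} = 14 - E$
$\frac{1}{c{\left(P{\left(-8,-7 \right)} \right)}} = \frac{1}{14 - -7} = \frac{1}{14 + 7} = \frac{1}{21}$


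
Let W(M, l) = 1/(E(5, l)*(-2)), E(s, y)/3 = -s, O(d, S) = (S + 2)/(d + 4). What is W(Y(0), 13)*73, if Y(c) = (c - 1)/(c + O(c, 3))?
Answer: 73/30 ≈ 2.4333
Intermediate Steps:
O(d, S) = (2 + S)/(4 + d)
E(s, y) = -3*s (E(s, y) = 3*(-s) = -3*s)
Y(c) = (-1 + c)/(c + 5/(4 + c)) (Y(c) = (c - 1)/(c + (2 + 3)/(4 + c)) = (-1 + c)/(c + 5/(4 + c)))
W(M, l) = 1/30 (W(M, l) = 1/(-3*5*(-2)) = 1/(-15*(-2)) = 1/30)
W(Y(0), 13)*73 = (1/30)*73 = 73/30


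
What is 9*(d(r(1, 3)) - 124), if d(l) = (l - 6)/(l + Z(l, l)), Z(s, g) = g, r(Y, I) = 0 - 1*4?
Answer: -4419/4 ≈ -1104.8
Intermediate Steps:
r(Y, I) = -4 (r(Y, I) = 0 - 4 = -4)
d(l) = (-6 + l)/(2*l) (d(l) = (l - 6)/(l + l) = (-6 + l)/((2*l)) = (-6 + l)*(1/(2*l)) = (-6 + l)/(2*l))
9*(d(r(1, 3)) - 124) = 9*((½)*(-6 - 4)/(-4) - 124) = 9*((½)*(-¼)*(-10) - 124) = 9*(5/4 - 124) = 9*(-491/4) = -4419/4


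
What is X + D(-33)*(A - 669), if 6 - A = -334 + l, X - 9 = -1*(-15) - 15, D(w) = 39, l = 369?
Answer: -27213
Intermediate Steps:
X = 9 (X = 9 + (-1*(-15) - 15) = 9 + (15 - 15) = 9 + 0 = 9)
A = -29 (A = 6 - (-334 + 369) = 6 - 1*35 = 6 - 35 = -29)
X + D(-33)*(A - 669) = 9 + 39*(-29 - 669) = 9 + 39*(-698) = 9 - 27222 = -27213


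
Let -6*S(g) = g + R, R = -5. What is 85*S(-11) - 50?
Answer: 530/3 ≈ 176.67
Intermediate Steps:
S(g) = ⅚ - g/6 (S(g) = -(g - 5)/6 = -(-5 + g)/6 = ⅚ - g/6)
85*S(-11) - 50 = 85*(⅚ - ⅙*(-11)) - 50 = 85*(⅚ + 11/6) - 50 = 85*(8/3) - 50 = 680/3 - 50 = 530/3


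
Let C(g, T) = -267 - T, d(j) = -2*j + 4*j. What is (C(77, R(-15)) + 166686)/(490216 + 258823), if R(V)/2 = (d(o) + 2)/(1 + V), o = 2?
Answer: 1164939/5243273 ≈ 0.22218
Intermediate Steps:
d(j) = 2*j
R(V) = 12/(1 + V) (R(V) = 2*((2*2 + 2)/(1 + V)) = 2*((4 + 2)/(1 + V)) = 2*(6/(1 + V)) = 12/(1 + V))
(C(77, R(-15)) + 166686)/(490216 + 258823) = ((-267 - 12/(1 - 15)) + 166686)/(490216 + 258823) = ((-267 - 12/(-14)) + 166686)/749039 = ((-267 - 12*(-1)/14) + 166686)*(1/749039) = ((-267 - 1*(-6/7)) + 166686)*(1/749039) = ((-267 + 6/7) + 166686)*(1/749039) = (-1863/7 + 166686)*(1/749039) = (1164939/7)*(1/749039) = 1164939/5243273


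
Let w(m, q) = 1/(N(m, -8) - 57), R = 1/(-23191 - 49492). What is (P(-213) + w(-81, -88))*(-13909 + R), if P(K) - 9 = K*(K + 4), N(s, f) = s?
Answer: -1035309500749796/1671709 ≈ -6.1931e+8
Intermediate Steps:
R = -1/72683 (R = 1/(-72683) = -1/72683 ≈ -1.3758e-5)
P(K) = 9 + K*(4 + K) (P(K) = 9 + K*(K + 4) = 9 + K*(4 + K))
w(m, q) = 1/(-57 + m) (w(m, q) = 1/(m - 57) = 1/(-57 + m))
(P(-213) + w(-81, -88))*(-13909 + R) = ((9 + (-213)**2 + 4*(-213)) + 1/(-57 - 81))*(-13909 - 1/72683) = ((9 + 45369 - 852) + 1/(-138))*(-1010947848/72683) = (44526 - 1/138)*(-1010947848/72683) = (6144587/138)*(-1010947848/72683) = -1035309500749796/1671709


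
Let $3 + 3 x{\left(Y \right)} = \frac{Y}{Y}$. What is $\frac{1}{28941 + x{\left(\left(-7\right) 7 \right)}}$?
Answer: $\frac{3}{86821} \approx 3.4554 \cdot 10^{-5}$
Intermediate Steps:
$x{\left(Y \right)} = - \frac{2}{3}$ ($x{\left(Y \right)} = -1 + \frac{Y \frac{1}{Y}}{3} = -1 + \frac{1}{3} \cdot 1 = -1 + \frac{1}{3} = - \frac{2}{3}$)
$\frac{1}{28941 + x{\left(\left(-7\right) 7 \right)}} = \frac{1}{28941 - \frac{2}{3}} = \frac{1}{\frac{86821}{3}} = \frac{3}{86821}$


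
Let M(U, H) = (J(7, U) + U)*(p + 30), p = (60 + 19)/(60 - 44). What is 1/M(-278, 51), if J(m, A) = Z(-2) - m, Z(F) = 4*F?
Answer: -16/163787 ≈ -9.7688e-5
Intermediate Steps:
p = 79/16 ≈ 4.9375
J(m, A) = -8 - m (J(m, A) = 4*(-2) - m = -8 - m)
M(U, H) = -8385/16 + 559*U/16 (M(U, H) = ((-8 - 1*7) + U)*(79/16 + 30) = ((-8 - 7) + U)*(559/16) = (-15 + U)*(559/16) = -8385/16 + 559*U/16)
1/M(-278, 51) = 1/(-8385/16 + (559/16)*(-278)) = 1/(-8385/16 - 77701/8) = 1/(-163787/16) = -16/163787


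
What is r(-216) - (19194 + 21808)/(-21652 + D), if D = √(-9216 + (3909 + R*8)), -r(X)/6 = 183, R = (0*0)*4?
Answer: -39528495998/36062647 + 3154*I*√5307/36062647 ≈ -1096.1 + 0.0063713*I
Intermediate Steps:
R = 0 (R = 0*4 = 0)
r(X) = -1098 (r(X) = -6*183 = -1098)
D = I*√5307 (D = √(-9216 + (3909 + 0*8)) = √(-9216 + (3909 + 0)) = √(-9216 + 3909) = √(-5307) = I*√5307 ≈ 72.849*I)
r(-216) - (19194 + 21808)/(-21652 + D) = -1098 - (19194 + 21808)/(-21652 + I*√5307) = -1098 - 41002/(-21652 + I*√5307)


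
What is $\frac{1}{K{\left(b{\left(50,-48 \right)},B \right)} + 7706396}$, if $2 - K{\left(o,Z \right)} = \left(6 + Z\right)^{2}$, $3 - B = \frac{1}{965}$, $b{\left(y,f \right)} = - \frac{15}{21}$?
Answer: $\frac{931225}{7176315065694} \approx 1.2976 \cdot 10^{-7}$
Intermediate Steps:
$b{\left(y,f \right)} = - \frac{5}{7}$ ($b{\left(y,f \right)} = \left(-15\right) \frac{1}{21} = - \frac{5}{7}$)
$B = \frac{2894}{965}$ ($B = 3 - \frac{1}{965} = \frac{2894}{965} \approx 2.999$)
$K{\left(o,Z \right)} = 2 - \left(6 + Z\right)^{2}$
$\frac{1}{K{\left(b{\left(50,-48 \right)},B \right)} + 7706396} = \frac{1}{\left(2 - \left(6 + \frac{2894}{965}\right)^{2}\right) + 7706396} = \frac{1}{\left(2 - \left(\frac{8684}{965}\right)^{2}\right) + 7706396} = \frac{1}{\left(2 - \frac{75411856}{931225}\right) + 7706396} = \frac{1}{- \frac{73549406}{931225} + 7706396} = \frac{1}{\frac{7176315065694}{931225}} = \frac{931225}{7176315065694}$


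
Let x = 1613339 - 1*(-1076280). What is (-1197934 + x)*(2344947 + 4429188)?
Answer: 10104875567475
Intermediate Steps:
x = 2689619 (x = 1613339 + 1076280 = 2689619)
(-1197934 + x)*(2344947 + 4429188) = (-1197934 + 2689619)*(2344947 + 4429188) = 1491685*6774135 = 10104875567475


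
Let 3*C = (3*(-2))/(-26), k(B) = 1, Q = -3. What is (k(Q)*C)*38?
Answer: 38/13 ≈ 2.9231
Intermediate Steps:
C = 1/13 (C = ((3*(-2))/(-26))/3 = (-6*(-1/26))/3 = (⅓)*(3/13) = 1/13 ≈ 0.076923)
(k(Q)*C)*38 = (1*(1/13))*38 = (1/13)*38 = 38/13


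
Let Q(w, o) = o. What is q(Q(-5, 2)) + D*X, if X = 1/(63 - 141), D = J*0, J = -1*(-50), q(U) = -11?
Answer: -11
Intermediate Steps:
J = 50
D = 0 (D = 50*0 = 0)
X = -1/78 (X = 1/(-78) = -1/78 ≈ -0.012821)
q(Q(-5, 2)) + D*X = -11 + 0*(-1/78) = -11 + 0 = -11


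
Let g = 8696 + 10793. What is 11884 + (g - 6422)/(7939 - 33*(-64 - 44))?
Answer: 136714719/11503 ≈ 11885.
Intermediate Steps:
g = 19489
11884 + (g - 6422)/(7939 - 33*(-64 - 44)) = 11884 + (19489 - 6422)/(7939 - 33*(-64 - 44)) = 11884 + 13067/(7939 - 33*(-108)) = 11884 + 13067/(7939 + 3564) = 11884 + 13067/11503 = 136714719/11503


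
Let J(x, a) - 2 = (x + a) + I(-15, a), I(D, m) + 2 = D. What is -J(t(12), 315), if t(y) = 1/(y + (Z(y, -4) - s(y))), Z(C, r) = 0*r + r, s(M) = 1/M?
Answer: -28512/95 ≈ -300.13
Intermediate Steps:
I(D, m) = -2 + D
Z(C, r) = r (Z(C, r) = 0 + r = r)
t(y) = 1/(-4 + y - 1/y) (t(y) = 1/(y + (-4 - 1/y)) = 1/(-4 + y - 1/y))
J(x, a) = -15 + a + x (J(x, a) = 2 + ((x + a) + (-2 - 15)) = 2 + ((a + x) - 17) = 2 + (-17 + a + x) = -15 + a + x)
-J(t(12), 315) = -(-15 + 315 - 1*12/(1 - 1*12*(-4 + 12))) = -(-15 + 315 - 1*12/(1 - 1*12*8)) = -(-15 + 315 - 1*12/(1 - 96)) = -(-15 + 315 - 1*12/(-95)) = -(-15 + 315 - 1*12*(-1/95)) = -(-15 + 315 + 12/95) = -1*28512/95 = -28512/95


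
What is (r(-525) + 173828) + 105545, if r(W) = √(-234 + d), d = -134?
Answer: 279373 + 4*I*√23 ≈ 2.7937e+5 + 19.183*I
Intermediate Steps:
r(W) = 4*I*√23 (r(W) = √(-234 - 134) = √(-368) = 4*I*√23)
(r(-525) + 173828) + 105545 = (4*I*√23 + 173828) + 105545 = (173828 + 4*I*√23) + 105545 = 279373 + 4*I*√23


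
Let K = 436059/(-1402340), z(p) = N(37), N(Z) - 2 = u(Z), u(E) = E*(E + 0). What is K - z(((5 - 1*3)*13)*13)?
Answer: -1923044199/1402340 ≈ -1371.3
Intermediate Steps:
u(E) = E² (u(E) = E*E = E²)
N(Z) = 2 + Z²
z(p) = 1371 (z(p) = 2 + 37² = 2 + 1369 = 1371)
K = -436059/1402340 (K = 436059*(-1/1402340) = -436059/1402340 ≈ -0.31095)
K - z(((5 - 1*3)*13)*13) = -436059/1402340 - 1*1371 = -436059/1402340 - 1371 = -1923044199/1402340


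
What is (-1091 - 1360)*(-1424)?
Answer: 3490224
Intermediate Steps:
(-1091 - 1360)*(-1424) = -2451*(-1424) = 3490224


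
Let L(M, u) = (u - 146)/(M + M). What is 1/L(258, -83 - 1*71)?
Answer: -43/25 ≈ -1.7200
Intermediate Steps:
L(M, u) = (-146 + u)/(2*M) (L(M, u) = (-146 + u)/((2*M)) = (-146 + u)*(1/(2*M)) = (-146 + u)/(2*M))
1/L(258, -83 - 1*71) = 1/((½)*(-146 + (-83 - 1*71))/258) = 1/((½)*(1/258)*(-146 + (-83 - 71))) = 1/((½)*(1/258)*(-146 - 154)) = 1/((½)*(1/258)*(-300)) = 1/(-25/43) = -43/25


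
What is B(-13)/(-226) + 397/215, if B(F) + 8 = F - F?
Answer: 45721/24295 ≈ 1.8819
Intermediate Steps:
B(F) = -8 (B(F) = -8 + (F - F) = -8 + 0 = -8)
B(-13)/(-226) + 397/215 = -8/(-226) + 397/215 = -8*(-1/226) + 397*(1/215) = 4/113 + 397/215 = 45721/24295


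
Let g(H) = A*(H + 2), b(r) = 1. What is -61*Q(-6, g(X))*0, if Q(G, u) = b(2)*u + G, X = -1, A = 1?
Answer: 0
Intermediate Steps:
g(H) = 2 + H (g(H) = 1*(H + 2) = 1*(2 + H) = 2 + H)
Q(G, u) = G + u (Q(G, u) = 1*u + G = u + G = G + u)
-61*Q(-6, g(X))*0 = -61*(-6 + (2 - 1))*0 = -61*(-6 + 1)*0 = -61*(-5)*0 = 305*0 = 0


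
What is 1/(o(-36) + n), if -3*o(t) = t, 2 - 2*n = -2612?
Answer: 1/1319 ≈ 0.00075815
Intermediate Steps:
n = 1307 (n = 1 - ½*(-2612) = 1 + 1306 = 1307)
o(t) = -t/3
1/(o(-36) + n) = 1/(-⅓*(-36) + 1307) = 1/(12 + 1307) = 1/1319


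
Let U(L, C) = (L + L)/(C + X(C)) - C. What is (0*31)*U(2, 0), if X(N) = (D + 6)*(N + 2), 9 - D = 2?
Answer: 0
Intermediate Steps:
D = 7 (D = 9 - 1*2 = 9 - 2 = 7)
X(N) = 26 + 13*N (X(N) = (7 + 6)*(N + 2) = 13*(2 + N) = 26 + 13*N)
U(L, C) = -C + 2*L/(26 + 14*C) (U(L, C) = (L + L)/(C + (26 + 13*C)) - C = (2*L)/(26 + 14*C) - C = 2*L/(26 + 14*C) - C = -C + 2*L/(26 + 14*C))
(0*31)*U(2, 0) = (0*31)*((2 - 13*0 - 7*0²)/(13 + 7*0)) = 0*((2 + 0 - 7*0)/(13 + 0)) = 0*((2 + 0 + 0)/13) = 0*((1/13)*2) = 0*(2/13) = 0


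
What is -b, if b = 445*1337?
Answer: -594965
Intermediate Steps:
b = 594965
-b = -1*594965 = -594965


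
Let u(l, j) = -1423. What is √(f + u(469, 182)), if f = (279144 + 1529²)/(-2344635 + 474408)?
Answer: I*√553576803096818/623409 ≈ 37.741*I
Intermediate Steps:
f = -2616985/1870227 (f = (279144 + 2337841)/(-1870227) = 2616985*(-1/1870227) = -2616985/1870227 ≈ -1.3993)
√(f + u(469, 182)) = √(-2616985/1870227 - 1423) = √(-2663950006/1870227) = I*√553576803096818/623409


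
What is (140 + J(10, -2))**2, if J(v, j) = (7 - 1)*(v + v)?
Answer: 67600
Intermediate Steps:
J(v, j) = 12*v (J(v, j) = 6*(2*v) = 12*v)
(140 + J(10, -2))**2 = (140 + 12*10)**2 = (140 + 120)**2 = 260**2 = 67600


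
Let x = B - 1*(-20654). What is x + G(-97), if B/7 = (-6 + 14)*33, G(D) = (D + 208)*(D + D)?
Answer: 968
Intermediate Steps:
G(D) = 2*D*(208 + D) (G(D) = (208 + D)*(2*D) = 2*D*(208 + D))
B = 1848 (B = 7*((-6 + 14)*33) = 7*(8*33) = 7*264 = 1848)
x = 22502 (x = 1848 - 1*(-20654) = 1848 + 20654 = 22502)
x + G(-97) = 22502 + 2*(-97)*(208 - 97) = 22502 + 2*(-97)*111 = 22502 - 21534 = 968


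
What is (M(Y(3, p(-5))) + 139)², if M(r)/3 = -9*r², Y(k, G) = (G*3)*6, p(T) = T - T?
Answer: 19321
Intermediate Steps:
p(T) = 0
Y(k, G) = 18*G (Y(k, G) = (3*G)*6 = 18*G)
M(r) = -27*r² (M(r) = 3*(-9*r²) = -27*r²)
(M(Y(3, p(-5))) + 139)² = (-27*(18*0)² + 139)² = (-27*0² + 139)² = (-27*0 + 139)² = (0 + 139)² = 139² = 19321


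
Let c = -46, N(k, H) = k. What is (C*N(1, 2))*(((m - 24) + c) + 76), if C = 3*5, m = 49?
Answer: 825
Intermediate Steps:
C = 15
(C*N(1, 2))*(((m - 24) + c) + 76) = (15*1)*(((49 - 24) - 46) + 76) = 15*((25 - 46) + 76) = 15*(-21 + 76) = 15*55 = 825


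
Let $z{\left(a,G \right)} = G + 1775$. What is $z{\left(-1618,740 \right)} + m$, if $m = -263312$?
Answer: $-260797$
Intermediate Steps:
$z{\left(a,G \right)} = 1775 + G$
$z{\left(-1618,740 \right)} + m = \left(1775 + 740\right) - 263312 = 2515 - 263312 = -260797$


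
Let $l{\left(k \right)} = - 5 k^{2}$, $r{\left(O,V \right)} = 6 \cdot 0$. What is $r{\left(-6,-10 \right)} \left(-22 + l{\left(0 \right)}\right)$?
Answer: $0$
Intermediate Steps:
$r{\left(O,V \right)} = 0$
$r{\left(-6,-10 \right)} \left(-22 + l{\left(0 \right)}\right) = 0 \left(-22 - 5 \cdot 0^{2}\right) = 0 \left(-22 - 0\right) = 0 \left(-22 + 0\right) = 0 \left(-22\right) = 0$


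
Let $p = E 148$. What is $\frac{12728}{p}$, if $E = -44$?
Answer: $- \frac{43}{22} \approx -1.9545$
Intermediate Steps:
$p = -6512$ ($p = \left(-44\right) 148 = -6512$)
$\frac{12728}{p} = \frac{12728}{-6512} = 12728 \left(- \frac{1}{6512}\right) = - \frac{43}{22}$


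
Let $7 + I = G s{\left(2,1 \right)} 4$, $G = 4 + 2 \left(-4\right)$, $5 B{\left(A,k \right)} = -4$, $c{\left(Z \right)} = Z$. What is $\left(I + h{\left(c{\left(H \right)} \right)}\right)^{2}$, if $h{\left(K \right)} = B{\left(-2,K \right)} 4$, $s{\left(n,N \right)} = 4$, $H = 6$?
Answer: $\frac{137641}{25} \approx 5505.6$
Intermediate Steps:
$B{\left(A,k \right)} = - \frac{4}{5}$ ($B{\left(A,k \right)} = \frac{1}{5} \left(-4\right) = - \frac{4}{5}$)
$G = -4$ ($G = 4 - 8 = -4$)
$I = -71$ ($I = -7 + \left(-4\right) 4 \cdot 4 = -7 - 64 = -71$)
$h{\left(K \right)} = - \frac{16}{5}$ ($h{\left(K \right)} = \left(- \frac{4}{5}\right) 4 = - \frac{16}{5}$)
$\left(I + h{\left(c{\left(H \right)} \right)}\right)^{2} = \left(-71 - \frac{16}{5}\right)^{2} = \left(- \frac{371}{5}\right)^{2} = \frac{137641}{25}$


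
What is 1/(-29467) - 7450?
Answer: -219529151/29467 ≈ -7450.0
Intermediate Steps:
1/(-29467) - 7450 = -1/29467 - 7450 = -219529151/29467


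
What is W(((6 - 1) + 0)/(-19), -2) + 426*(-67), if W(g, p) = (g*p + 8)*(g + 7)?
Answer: -10282926/361 ≈ -28485.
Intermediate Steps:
W(g, p) = (7 + g)*(8 + g*p) (W(g, p) = (8 + g*p)*(7 + g) = (7 + g)*(8 + g*p))
W(((6 - 1) + 0)/(-19), -2) + 426*(-67) = (56 + 8*(((6 - 1) + 0)/(-19)) - 2*((6 - 1) + 0)²/361 + 7*(((6 - 1) + 0)/(-19))*(-2)) + 426*(-67) = (56 + 8*((5 + 0)*(-1/19)) - 2*(5 + 0)²/361 + 7*((5 + 0)*(-1/19))*(-2)) - 28542 = (56 + 8*(5*(-1/19)) - 2*(5*(-1/19))² + 7*(5*(-1/19))*(-2)) - 28542 = (56 + 8*(-5/19) - 2*(-5/19)² + 7*(-5/19)*(-2)) - 28542 = (56 - 40/19 - 2*25/361 + 70/19) - 28542 = (56 - 40/19 - 50/361 + 70/19) - 28542 = 20736/361 - 28542 = -10282926/361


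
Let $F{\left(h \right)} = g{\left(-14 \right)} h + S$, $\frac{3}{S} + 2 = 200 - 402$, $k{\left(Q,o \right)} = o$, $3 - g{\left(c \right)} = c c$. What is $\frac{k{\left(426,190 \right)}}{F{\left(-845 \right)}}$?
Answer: $\frac{12920}{11089779} \approx 0.001165$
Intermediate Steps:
$g{\left(c \right)} = 3 - c^{2}$ ($g{\left(c \right)} = 3 - c c = 3 - c^{2}$)
$S = - \frac{1}{68}$ ($S = \frac{3}{-2 + \left(200 - 402\right)} = \frac{3}{-2 - 202} = \frac{3}{-204} = 3 \left(- \frac{1}{204}\right) = - \frac{1}{68} \approx -0.014706$)
$F{\left(h \right)} = - \frac{1}{68} - 193 h$ ($F{\left(h \right)} = \left(3 - \left(-14\right)^{2}\right) h - \frac{1}{68} = \left(3 - 196\right) h - \frac{1}{68} = - 193 h - \frac{1}{68} = - \frac{1}{68} - 193 h$)
$\frac{k{\left(426,190 \right)}}{F{\left(-845 \right)}} = \frac{190}{- \frac{1}{68} - -163085} = \frac{190}{- \frac{1}{68} + 163085} = \frac{190}{\frac{11089779}{68}} = 190 \cdot \frac{68}{11089779} = \frac{12920}{11089779}$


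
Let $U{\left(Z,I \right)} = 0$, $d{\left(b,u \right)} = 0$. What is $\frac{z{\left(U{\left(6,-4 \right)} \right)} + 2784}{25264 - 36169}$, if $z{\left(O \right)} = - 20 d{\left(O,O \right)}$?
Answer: $- \frac{928}{3635} \approx -0.2553$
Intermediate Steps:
$z{\left(O \right)} = 0$ ($z{\left(O \right)} = \left(-20\right) 0 = 0$)
$\frac{z{\left(U{\left(6,-4 \right)} \right)} + 2784}{25264 - 36169} = \frac{0 + 2784}{25264 - 36169} = \frac{2784}{-10905} = 2784 \left(- \frac{1}{10905}\right) = - \frac{928}{3635}$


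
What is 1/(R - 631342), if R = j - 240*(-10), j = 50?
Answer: -1/628892 ≈ -1.5901e-6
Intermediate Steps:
R = 2450 (R = 50 - 240*(-10) = 50 + 2400 = 2450)
1/(R - 631342) = 1/(2450 - 631342) = 1/(-628892) = -1/628892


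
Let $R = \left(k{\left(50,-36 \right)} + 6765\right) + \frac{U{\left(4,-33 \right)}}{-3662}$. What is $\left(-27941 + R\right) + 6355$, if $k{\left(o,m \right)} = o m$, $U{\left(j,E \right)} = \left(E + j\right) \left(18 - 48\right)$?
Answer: $- \frac{30433486}{1831} \approx -16621.0$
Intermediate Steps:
$U{\left(j,E \right)} = - 30 E - 30 j$ ($U{\left(j,E \right)} = \left(E + j\right) \left(-30\right) = - 30 E - 30 j$)
$k{\left(o,m \right)} = m o$
$R = \frac{9090480}{1831}$ ($R = \left(\left(-36\right) 50 + 6765\right) + \frac{\left(-30\right) \left(-33\right) - 120}{-3662} = \left(-1800 + 6765\right) + \left(990 - 120\right) \left(- \frac{1}{3662}\right) = 4965 + 870 \left(- \frac{1}{3662}\right) = 4965 - \frac{435}{1831} = \frac{9090480}{1831} \approx 4964.8$)
$\left(-27941 + R\right) + 6355 = \left(-27941 + \frac{9090480}{1831}\right) + 6355 = - \frac{42069491}{1831} + 6355 = - \frac{30433486}{1831}$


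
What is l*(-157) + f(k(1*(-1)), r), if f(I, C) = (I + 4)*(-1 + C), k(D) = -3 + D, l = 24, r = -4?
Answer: -3768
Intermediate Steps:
f(I, C) = (-1 + C)*(4 + I) (f(I, C) = (4 + I)*(-1 + C) = (-1 + C)*(4 + I))
l*(-157) + f(k(1*(-1)), r) = 24*(-157) + (-4 - (-3 + 1*(-1)) + 4*(-4) - 4*(-3 + 1*(-1))) = -3768 + (-4 - (-3 - 1) - 16 - 4*(-3 - 1)) = -3768 + (-4 - 1*(-4) - 16 - 4*(-4)) = -3768 + (-4 + 4 - 16 + 16) = -3768 + 0 = -3768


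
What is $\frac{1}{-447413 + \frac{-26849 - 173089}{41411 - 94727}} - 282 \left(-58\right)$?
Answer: $\frac{65026199090934}{3975678595} \approx 16356.0$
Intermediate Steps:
$\frac{1}{-447413 + \frac{-26849 - 173089}{41411 - 94727}} - 282 \left(-58\right) = \frac{1}{-447413 - \frac{199938}{-53316}} - -16356 = \frac{1}{-447413 - - \frac{33323}{8886}} + 16356 = \frac{1}{-447413 + \frac{33323}{8886}} + 16356 = \frac{1}{- \frac{3975678595}{8886}} + 16356 = - \frac{8886}{3975678595} + 16356 = \frac{65026199090934}{3975678595}$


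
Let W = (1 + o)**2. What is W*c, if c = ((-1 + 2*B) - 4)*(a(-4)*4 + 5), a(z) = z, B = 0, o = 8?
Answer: 4455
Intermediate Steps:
W = 81 (W = (1 + 8)**2 = 9**2 = 81)
c = 55 (c = ((-1 + 2*0) - 4)*(-4*4 + 5) = ((-1 + 0) - 4)*(-16 + 5) = (-1 - 4)*(-11) = -5*(-11) = 55)
W*c = 81*55 = 4455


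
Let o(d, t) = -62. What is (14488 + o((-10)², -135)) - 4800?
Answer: 9626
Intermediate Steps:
(14488 + o((-10)², -135)) - 4800 = (14488 - 62) - 4800 = 14426 - 4800 = 9626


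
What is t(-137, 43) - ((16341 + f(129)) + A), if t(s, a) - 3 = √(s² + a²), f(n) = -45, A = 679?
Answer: -16972 + 13*√122 ≈ -16828.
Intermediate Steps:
t(s, a) = 3 + √(a² + s²) (t(s, a) = 3 + √(s² + a²) = 3 + √(a² + s²))
t(-137, 43) - ((16341 + f(129)) + A) = (3 + √(43² + (-137)²)) - ((16341 - 45) + 679) = (3 + √(1849 + 18769)) - (16296 + 679) = (3 + √20618) - 1*16975 = (3 + 13*√122) - 16975 = -16972 + 13*√122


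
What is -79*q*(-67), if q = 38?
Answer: 201134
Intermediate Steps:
-79*q*(-67) = -79*38*(-67) = -3002*(-67) = 201134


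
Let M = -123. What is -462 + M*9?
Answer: -1569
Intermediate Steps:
-462 + M*9 = -462 - 123*9 = -462 - 1107 = -1569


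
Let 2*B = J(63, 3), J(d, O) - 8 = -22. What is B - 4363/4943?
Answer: -38964/4943 ≈ -7.8827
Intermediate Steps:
J(d, O) = -14 (J(d, O) = 8 - 22 = -14)
B = -7 (B = (½)*(-14) = -7)
B - 4363/4943 = -7 - 4363/4943 = -38964/4943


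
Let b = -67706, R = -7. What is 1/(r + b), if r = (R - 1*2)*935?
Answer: -1/76121 ≈ -1.3137e-5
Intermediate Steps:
r = -8415 (r = (-7 - 1*2)*935 = (-7 - 2)*935 = -9*935 = -8415)
1/(r + b) = 1/(-8415 - 67706) = 1/(-76121) = -1/76121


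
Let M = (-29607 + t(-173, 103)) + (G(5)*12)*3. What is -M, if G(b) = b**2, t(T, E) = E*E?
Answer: 18098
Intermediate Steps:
t(T, E) = E**2
M = -18098 (M = (-29607 + 103**2) + (5**2*12)*3 = (-29607 + 10609) + (25*12)*3 = -18998 + 300*3 = -18998 + 900 = -18098)
-M = -1*(-18098) = 18098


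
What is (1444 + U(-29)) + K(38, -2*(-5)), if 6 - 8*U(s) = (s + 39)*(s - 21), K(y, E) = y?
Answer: 6181/4 ≈ 1545.3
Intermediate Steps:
U(s) = ¾ - (-21 + s)*(39 + s)/8 (U(s) = ¾ - (s + 39)*(s - 21)/8 = ¾ - (39 + s)*(-21 + s)/8 = ¾ - (-21 + s)*(39 + s)/8)
(1444 + U(-29)) + K(38, -2*(-5)) = (1444 + (825/8 - 9/4*(-29) - ⅛*(-29)²)) + 38 = (1444 + (825/8 + 261/4 - ⅛*841)) + 38 = (1444 + (825/8 + 261/4 - 841/8)) + 38 = (1444 + 253/4) + 38 = 6029/4 + 38 = 6181/4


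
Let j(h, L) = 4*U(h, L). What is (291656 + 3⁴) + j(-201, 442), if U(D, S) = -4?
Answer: 291721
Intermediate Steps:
j(h, L) = -16 (j(h, L) = 4*(-4) = -16)
(291656 + 3⁴) + j(-201, 442) = (291656 + 3⁴) - 16 = (291656 + 81) - 16 = 291737 - 16 = 291721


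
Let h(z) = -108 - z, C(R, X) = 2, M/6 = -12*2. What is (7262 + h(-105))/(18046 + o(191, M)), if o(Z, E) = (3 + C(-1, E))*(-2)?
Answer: 7259/18036 ≈ 0.40247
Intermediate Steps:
M = -144 (M = 6*(-12*2) = 6*(-24) = -144)
o(Z, E) = -10 (o(Z, E) = (3 + 2)*(-2) = 5*(-2) = -10)
(7262 + h(-105))/(18046 + o(191, M)) = (7262 + (-108 - 1*(-105)))/(18046 - 10) = (7262 + (-108 + 105))/18036 = (7262 - 3)*(1/18036) = 7259*(1/18036) = 7259/18036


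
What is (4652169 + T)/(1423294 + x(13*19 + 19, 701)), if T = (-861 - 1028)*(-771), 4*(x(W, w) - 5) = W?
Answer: 12217176/2846731 ≈ 4.2916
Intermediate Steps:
x(W, w) = 5 + W/4
T = 1456419 (T = -1889*(-771) = 1456419)
(4652169 + T)/(1423294 + x(13*19 + 19, 701)) = (4652169 + 1456419)/(1423294 + (5 + (13*19 + 19)/4)) = 6108588/(1423294 + (5 + (247 + 19)/4)) = 6108588/(1423294 + (5 + (1/4)*266)) = 6108588/(1423294 + (5 + 133/2)) = 6108588/(1423294 + 143/2) = 6108588/(2846731/2) = 6108588*(2/2846731) = 12217176/2846731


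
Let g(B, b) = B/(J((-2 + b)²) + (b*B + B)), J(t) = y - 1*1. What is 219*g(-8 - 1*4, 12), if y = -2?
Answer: 876/53 ≈ 16.528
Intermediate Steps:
J(t) = -3 (J(t) = -2 - 1*1 = -2 - 1 = -3)
g(B, b) = B/(-3 + B + B*b) (g(B, b) = B/(-3 + (b*B + B)) = B/(-3 + (B*b + B)) = B/(-3 + (B + B*b)) = B/(-3 + B + B*b))
219*g(-8 - 1*4, 12) = 219*((-8 - 1*4)/(-3 + (-8 - 1*4) + (-8 - 1*4)*12)) = 219*((-8 - 4)/(-3 + (-8 - 4) + (-8 - 4)*12)) = 219*(-12/(-3 - 12 - 12*12)) = 219*(-12/(-3 - 12 - 144)) = 219*(-12/(-159)) = 219*(-12*(-1/159)) = 219*(4/53) = 876/53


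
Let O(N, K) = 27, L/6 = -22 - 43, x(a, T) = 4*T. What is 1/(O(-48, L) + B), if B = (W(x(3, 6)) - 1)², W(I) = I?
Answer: 1/556 ≈ 0.0017986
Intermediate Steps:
L = -390 (L = 6*(-22 - 43) = 6*(-65) = -390)
B = 529 (B = (4*6 - 1)² = (24 - 1)² = 23² = 529)
1/(O(-48, L) + B) = 1/(27 + 529) = 1/556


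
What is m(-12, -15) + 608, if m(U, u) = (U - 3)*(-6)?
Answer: 698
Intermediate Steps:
m(U, u) = 18 - 6*U (m(U, u) = (-3 + U)*(-6) = 18 - 6*U)
m(-12, -15) + 608 = (18 - 6*(-12)) + 608 = (18 + 72) + 608 = 90 + 608 = 698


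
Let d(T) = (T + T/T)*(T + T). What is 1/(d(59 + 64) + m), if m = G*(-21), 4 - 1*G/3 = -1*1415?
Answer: -1/58893 ≈ -1.6980e-5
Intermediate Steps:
G = 4257 (G = 12 - (-3)*1415 = 12 - 3*(-1415) = 12 + 4245 = 4257)
d(T) = 2*T*(1 + T) (d(T) = (T + 1)*(2*T) = (1 + T)*(2*T) = 2*T*(1 + T))
m = -89397 (m = 4257*(-21) = -89397)
1/(d(59 + 64) + m) = 1/(2*(59 + 64)*(1 + (59 + 64)) - 89397) = 1/(2*123*(1 + 123) - 89397) = 1/(2*123*124 - 89397) = 1/(30504 - 89397) = 1/(-58893) = -1/58893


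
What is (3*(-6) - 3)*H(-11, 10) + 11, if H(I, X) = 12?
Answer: -241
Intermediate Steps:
(3*(-6) - 3)*H(-11, 10) + 11 = (3*(-6) - 3)*12 + 11 = (-18 - 3)*12 + 11 = -21*12 + 11 = -252 + 11 = -241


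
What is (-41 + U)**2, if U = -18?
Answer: 3481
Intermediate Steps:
(-41 + U)**2 = (-41 - 18)**2 = (-59)**2 = 3481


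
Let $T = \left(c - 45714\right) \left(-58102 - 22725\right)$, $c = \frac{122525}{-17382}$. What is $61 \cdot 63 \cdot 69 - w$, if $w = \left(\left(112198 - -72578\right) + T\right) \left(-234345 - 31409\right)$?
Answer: $\frac{8535793888709691428}{8691} \approx 9.8214 \cdot 10^{14}$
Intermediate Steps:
$c = - \frac{122525}{17382}$ ($c = 122525 \left(- \frac{1}{17382}\right) = - \frac{122525}{17382} \approx -7.049$)
$T = \frac{64235097986771}{17382}$ ($T = \left(- \frac{122525}{17382} - 45714\right) \left(-58102 - 22725\right) = \left(- \frac{794723273}{17382}\right) \left(-80827\right) = \frac{64235097986771}{17382} \approx 3.6955 \cdot 10^{9}$)
$w = - \frac{8535793886405125031}{8691}$ ($w = \left(\left(112198 - -72578\right) + \frac{64235097986771}{17382}\right) \left(-234345 - 31409\right) = \left(\left(112198 + 72578\right) + \frac{64235097986771}{17382}\right) \left(-265754\right) = \left(184776 + \frac{64235097986771}{17382}\right) \left(-265754\right) = \frac{64238309763203}{17382} \left(-265754\right) = - \frac{8535793886405125031}{8691} \approx -9.8214 \cdot 10^{14}$)
$61 \cdot 63 \cdot 69 - w = 61 \cdot 63 \cdot 69 - - \frac{8535793886405125031}{8691} = 3843 \cdot 69 + \frac{8535793886405125031}{8691} = 265167 + \frac{8535793886405125031}{8691} = \frac{8535793888709691428}{8691}$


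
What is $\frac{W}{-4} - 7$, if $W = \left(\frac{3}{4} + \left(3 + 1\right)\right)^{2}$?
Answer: $- \frac{809}{64} \approx -12.641$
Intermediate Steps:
$W = \frac{361}{16}$ ($W = \left(3 \cdot \frac{1}{4} + 4\right)^{2} = \left(\frac{3}{4} + 4\right)^{2} = \left(\frac{19}{4}\right)^{2} = \frac{361}{16} \approx 22.563$)
$\frac{W}{-4} - 7 = \frac{1}{-4} \cdot \frac{361}{16} - 7 = \left(- \frac{1}{4}\right) \frac{361}{16} - 7 = - \frac{361}{64} - 7 = - \frac{809}{64}$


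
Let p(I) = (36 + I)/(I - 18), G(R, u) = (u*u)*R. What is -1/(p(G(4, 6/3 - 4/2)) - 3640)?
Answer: 1/3642 ≈ 0.00027457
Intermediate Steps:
G(R, u) = R*u² (G(R, u) = u²*R = R*u²)
p(I) = (36 + I)/(-18 + I)
-1/(p(G(4, 6/3 - 4/2)) - 3640) = -1/((36 + 4*(6/3 - 4/2)²)/(-18 + 4*(6/3 - 4/2)²) - 3640) = -1/((36 + 4*(6*(⅓) - 4*½)²)/(-18 + 4*(6*(⅓) - 4*½)²) - 3640) = -1/((36 + 4*(2 - 2)²)/(-18 + 4*(2 - 2)²) - 3640) = -1/((36 + 4*0²)/(-18 + 4*0²) - 3640) = -1/((36 + 4*0)/(-18 + 4*0) - 3640) = -1/((36 + 0)/(-18 + 0) - 3640) = -1/(36/(-18) - 3640) = -1/(-1/18*36 - 3640) = -1/(-2 - 3640) = -1/(-3642) = -1*(-1/3642) = 1/3642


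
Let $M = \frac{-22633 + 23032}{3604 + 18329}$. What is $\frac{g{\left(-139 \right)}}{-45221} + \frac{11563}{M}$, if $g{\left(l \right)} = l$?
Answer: $\frac{3822851901040}{6014393} \approx 6.3562 \cdot 10^{5}$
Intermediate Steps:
$M = \frac{133}{7311}$ ($M = \frac{399}{21933} = 399 \cdot \frac{1}{21933} = \frac{133}{7311} \approx 0.018192$)
$\frac{g{\left(-139 \right)}}{-45221} + \frac{11563}{M} = - \frac{139}{-45221} + \frac{11563}{\frac{133}{7311}} = \left(-139\right) \left(- \frac{1}{45221}\right) + 11563 \cdot \frac{7311}{133} = \frac{139}{45221} + \frac{84537093}{133} = \frac{3822851901040}{6014393}$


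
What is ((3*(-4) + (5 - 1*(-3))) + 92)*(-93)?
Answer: -8184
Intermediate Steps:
((3*(-4) + (5 - 1*(-3))) + 92)*(-93) = ((-12 + (5 + 3)) + 92)*(-93) = ((-12 + 8) + 92)*(-93) = (-4 + 92)*(-93) = 88*(-93) = -8184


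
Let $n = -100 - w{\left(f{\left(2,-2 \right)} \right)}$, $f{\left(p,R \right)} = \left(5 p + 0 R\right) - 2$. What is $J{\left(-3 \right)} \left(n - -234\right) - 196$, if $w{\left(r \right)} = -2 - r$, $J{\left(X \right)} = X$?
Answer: $-628$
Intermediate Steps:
$f{\left(p,R \right)} = -2 + 5 p$ ($f{\left(p,R \right)} = \left(5 p + 0\right) - 2 = 5 p - 2 = -2 + 5 p$)
$n = -90$ ($n = -100 - \left(-2 - \left(-2 + 5 \cdot 2\right)\right) = -100 - \left(-2 - \left(-2 + 10\right)\right) = -100 - \left(-2 - 8\right) = -100 - -10 = -100 + 10 = -90$)
$J{\left(-3 \right)} \left(n - -234\right) - 196 = - 3 \left(-90 - -234\right) - 196 = - 3 \left(-90 + 234\right) - 196 = \left(-3\right) 144 - 196 = -432 - 196 = -628$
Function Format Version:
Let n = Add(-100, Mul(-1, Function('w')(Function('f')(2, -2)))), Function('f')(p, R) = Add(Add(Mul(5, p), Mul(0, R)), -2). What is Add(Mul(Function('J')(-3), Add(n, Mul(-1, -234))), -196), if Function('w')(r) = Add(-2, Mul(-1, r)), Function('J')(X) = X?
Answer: -628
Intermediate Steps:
Function('f')(p, R) = Add(-2, Mul(5, p)) (Function('f')(p, R) = Add(Add(Mul(5, p), 0), -2) = Add(Mul(5, p), -2) = Add(-2, Mul(5, p)))
n = -90 (n = Add(-100, Mul(-1, Add(-2, Mul(-1, Add(-2, Mul(5, 2)))))) = Add(-100, Mul(-1, Add(-2, Mul(-1, Add(-2, 10))))) = Add(-100, Mul(-1, Add(-2, Mul(-1, 8)))) = Add(-100, Mul(-1, Add(-2, -8))) = Add(-100, Mul(-1, -10)) = Add(-100, 10) = -90)
Add(Mul(Function('J')(-3), Add(n, Mul(-1, -234))), -196) = Add(Mul(-3, Add(-90, Mul(-1, -234))), -196) = Add(Mul(-3, Add(-90, 234)), -196) = Add(Mul(-3, 144), -196) = Add(-432, -196) = -628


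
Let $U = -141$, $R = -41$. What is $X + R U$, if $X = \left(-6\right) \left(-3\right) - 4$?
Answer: $5795$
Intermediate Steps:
$X = 14$ ($X = 18 - 4 = 14$)
$X + R U = 14 - -5781 = 14 + 5781 = 5795$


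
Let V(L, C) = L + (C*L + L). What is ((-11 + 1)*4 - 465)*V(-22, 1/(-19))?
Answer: 411070/19 ≈ 21635.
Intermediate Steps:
V(L, C) = 2*L + C*L (V(L, C) = L + (L + C*L) = 2*L + C*L)
((-11 + 1)*4 - 465)*V(-22, 1/(-19)) = ((-11 + 1)*4 - 465)*(-22*(2 + 1/(-19))) = (-10*4 - 465)*(-22*(2 - 1/19)) = (-40 - 465)*(-22*37/19) = -505*(-814/19) = 411070/19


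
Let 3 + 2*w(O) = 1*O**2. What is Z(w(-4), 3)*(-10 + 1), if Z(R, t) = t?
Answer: -27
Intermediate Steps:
w(O) = -3/2 + O**2/2 (w(O) = -3/2 + (1*O**2)/2 = -3/2 + O**2/2)
Z(w(-4), 3)*(-10 + 1) = 3*(-10 + 1) = 3*(-9) = -27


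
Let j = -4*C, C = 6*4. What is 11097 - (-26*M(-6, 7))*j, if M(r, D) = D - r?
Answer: -21351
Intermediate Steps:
C = 24
j = -96 (j = -4*24 = -96)
11097 - (-26*M(-6, 7))*j = 11097 - (-26*(7 - 1*(-6)))*(-96) = 11097 - (-26*(7 + 6))*(-96) = 11097 - (-26*13)*(-96) = 11097 - (-338)*(-96) = 11097 - 1*32448 = 11097 - 32448 = -21351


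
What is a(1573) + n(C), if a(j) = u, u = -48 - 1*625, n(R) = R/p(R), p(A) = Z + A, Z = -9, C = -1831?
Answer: -1236489/1840 ≈ -672.00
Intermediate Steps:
p(A) = -9 + A
n(R) = R/(-9 + R)
u = -673 (u = -48 - 625 = -673)
a(j) = -673
a(1573) + n(C) = -673 - 1831/(-9 - 1831) = -673 - 1831/(-1840) = -673 - 1831*(-1/1840) = -673 + 1831/1840 = -1236489/1840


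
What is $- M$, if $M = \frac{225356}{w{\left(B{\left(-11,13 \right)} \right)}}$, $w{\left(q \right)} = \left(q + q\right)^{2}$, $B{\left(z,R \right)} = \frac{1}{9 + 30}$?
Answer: $-85691619$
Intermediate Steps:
$B{\left(z,R \right)} = \frac{1}{39}$
$w{\left(q \right)} = 4 q^{2}$ ($w{\left(q \right)} = \left(2 q\right)^{2} = 4 q^{2}$)
$M = 85691619$ ($M = \frac{225356}{4 \left(\frac{1}{39}\right)^{2}} = \frac{225356}{4 \cdot \frac{1}{1521}} = \frac{225356}{\frac{4}{1521}} = 225356 \cdot \frac{1521}{4} = 85691619$)
$- M = \left(-1\right) 85691619 = -85691619$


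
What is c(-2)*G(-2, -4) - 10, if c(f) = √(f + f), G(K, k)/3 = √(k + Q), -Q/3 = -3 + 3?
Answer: -22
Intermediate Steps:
Q = 0 (Q = -3*(-3 + 3) = -3*0 = 0)
G(K, k) = 3*√k (G(K, k) = 3*√(k + 0) = 3*√k)
c(f) = √2*√f (c(f) = √(2*f) = √2*√f)
c(-2)*G(-2, -4) - 10 = (√2*√(-2))*(3*√(-4)) - 10 = (√2*(I*√2))*(3*(2*I)) - 10 = (2*I)*(6*I) - 10 = -12 - 10 = -22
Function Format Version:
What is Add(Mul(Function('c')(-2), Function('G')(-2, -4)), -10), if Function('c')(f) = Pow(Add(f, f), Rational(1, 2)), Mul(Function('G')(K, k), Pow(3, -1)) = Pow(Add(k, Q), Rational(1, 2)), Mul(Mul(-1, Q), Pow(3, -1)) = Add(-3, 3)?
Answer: -22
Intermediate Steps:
Q = 0 (Q = Mul(-3, Add(-3, 3)) = Mul(-3, 0) = 0)
Function('G')(K, k) = Mul(3, Pow(k, Rational(1, 2))) (Function('G')(K, k) = Mul(3, Pow(Add(k, 0), Rational(1, 2))) = Mul(3, Pow(k, Rational(1, 2))))
Function('c')(f) = Mul(Pow(2, Rational(1, 2)), Pow(f, Rational(1, 2))) (Function('c')(f) = Pow(Mul(2, f), Rational(1, 2)) = Mul(Pow(2, Rational(1, 2)), Pow(f, Rational(1, 2))))
Add(Mul(Function('c')(-2), Function('G')(-2, -4)), -10) = Add(Mul(Mul(Pow(2, Rational(1, 2)), Pow(-2, Rational(1, 2))), Mul(3, Pow(-4, Rational(1, 2)))), -10) = Add(Mul(Mul(Pow(2, Rational(1, 2)), Mul(I, Pow(2, Rational(1, 2)))), Mul(3, Mul(2, I))), -10) = Add(Mul(Mul(2, I), Mul(6, I)), -10) = Add(-12, -10) = -22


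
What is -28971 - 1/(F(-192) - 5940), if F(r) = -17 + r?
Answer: -178142678/6149 ≈ -28971.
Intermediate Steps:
-28971 - 1/(F(-192) - 5940) = -28971 - 1/((-17 - 192) - 5940) = -28971 - 1/(-209 - 5940) = -28971 - 1/(-6149) = -28971 - 1*(-1/6149) = -28971 + 1/6149 = -178142678/6149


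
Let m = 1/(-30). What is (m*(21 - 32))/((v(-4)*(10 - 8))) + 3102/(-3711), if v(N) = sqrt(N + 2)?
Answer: -1034/1237 - 11*I*sqrt(2)/120 ≈ -0.83589 - 0.12964*I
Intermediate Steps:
m = -1/30 ≈ -0.033333
v(N) = sqrt(2 + N)
(m*(21 - 32))/((v(-4)*(10 - 8))) + 3102/(-3711) = (-(21 - 32)/30)/((sqrt(2 - 4)*(10 - 8))) + 3102/(-3711) = (-1/30*(-11))/((sqrt(-2)*2)) + 3102*(-1/3711) = 11/(30*(((I*sqrt(2))*2))) - 1034/1237 = 11/(30*((2*I*sqrt(2)))) - 1034/1237 = 11*(-I*sqrt(2)/4)/30 - 1034/1237 = -11*I*sqrt(2)/120 - 1034/1237 = -1034/1237 - 11*I*sqrt(2)/120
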